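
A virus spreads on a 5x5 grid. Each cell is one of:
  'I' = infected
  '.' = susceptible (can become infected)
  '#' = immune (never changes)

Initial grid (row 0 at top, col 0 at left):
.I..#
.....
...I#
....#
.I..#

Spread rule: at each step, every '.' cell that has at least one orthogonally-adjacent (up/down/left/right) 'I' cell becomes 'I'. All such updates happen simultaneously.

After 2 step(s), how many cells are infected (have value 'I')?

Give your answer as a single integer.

Answer: 20

Derivation:
Step 0 (initial): 3 infected
Step 1: +9 new -> 12 infected
Step 2: +8 new -> 20 infected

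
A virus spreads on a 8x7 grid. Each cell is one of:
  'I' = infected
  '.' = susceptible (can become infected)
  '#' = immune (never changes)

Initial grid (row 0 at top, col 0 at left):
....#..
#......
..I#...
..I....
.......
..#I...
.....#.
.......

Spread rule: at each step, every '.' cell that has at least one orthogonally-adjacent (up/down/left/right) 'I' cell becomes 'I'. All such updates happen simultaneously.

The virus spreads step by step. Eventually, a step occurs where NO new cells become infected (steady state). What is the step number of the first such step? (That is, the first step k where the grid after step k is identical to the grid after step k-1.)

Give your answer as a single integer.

Step 0 (initial): 3 infected
Step 1: +8 new -> 11 infected
Step 2: +12 new -> 23 infected
Step 3: +12 new -> 35 infected
Step 4: +10 new -> 45 infected
Step 5: +5 new -> 50 infected
Step 6: +1 new -> 51 infected
Step 7: +0 new -> 51 infected

Answer: 7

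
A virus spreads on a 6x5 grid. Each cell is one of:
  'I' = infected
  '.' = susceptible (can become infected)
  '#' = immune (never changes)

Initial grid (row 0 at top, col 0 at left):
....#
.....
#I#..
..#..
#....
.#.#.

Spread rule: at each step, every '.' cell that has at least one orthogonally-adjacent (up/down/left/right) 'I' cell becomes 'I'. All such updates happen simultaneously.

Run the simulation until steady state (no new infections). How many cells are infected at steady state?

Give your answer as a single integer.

Answer: 22

Derivation:
Step 0 (initial): 1 infected
Step 1: +2 new -> 3 infected
Step 2: +5 new -> 8 infected
Step 3: +4 new -> 12 infected
Step 4: +5 new -> 17 infected
Step 5: +3 new -> 20 infected
Step 6: +2 new -> 22 infected
Step 7: +0 new -> 22 infected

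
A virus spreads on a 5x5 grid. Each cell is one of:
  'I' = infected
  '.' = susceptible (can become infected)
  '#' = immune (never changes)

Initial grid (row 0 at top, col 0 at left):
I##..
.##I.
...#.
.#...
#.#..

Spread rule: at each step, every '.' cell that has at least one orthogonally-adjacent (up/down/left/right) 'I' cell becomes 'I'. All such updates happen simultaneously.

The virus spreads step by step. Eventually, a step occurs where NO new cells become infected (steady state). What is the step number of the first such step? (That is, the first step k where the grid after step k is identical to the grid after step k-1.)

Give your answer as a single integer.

Step 0 (initial): 2 infected
Step 1: +3 new -> 5 infected
Step 2: +3 new -> 8 infected
Step 3: +3 new -> 11 infected
Step 4: +3 new -> 14 infected
Step 5: +2 new -> 16 infected
Step 6: +0 new -> 16 infected

Answer: 6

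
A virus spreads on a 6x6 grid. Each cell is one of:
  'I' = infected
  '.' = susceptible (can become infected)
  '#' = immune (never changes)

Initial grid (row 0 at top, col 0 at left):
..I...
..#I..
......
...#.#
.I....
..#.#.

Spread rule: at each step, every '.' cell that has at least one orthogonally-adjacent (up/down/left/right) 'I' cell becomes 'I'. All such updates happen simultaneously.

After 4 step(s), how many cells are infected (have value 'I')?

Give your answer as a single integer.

Answer: 30

Derivation:
Step 0 (initial): 3 infected
Step 1: +8 new -> 11 infected
Step 2: +11 new -> 22 infected
Step 3: +7 new -> 29 infected
Step 4: +1 new -> 30 infected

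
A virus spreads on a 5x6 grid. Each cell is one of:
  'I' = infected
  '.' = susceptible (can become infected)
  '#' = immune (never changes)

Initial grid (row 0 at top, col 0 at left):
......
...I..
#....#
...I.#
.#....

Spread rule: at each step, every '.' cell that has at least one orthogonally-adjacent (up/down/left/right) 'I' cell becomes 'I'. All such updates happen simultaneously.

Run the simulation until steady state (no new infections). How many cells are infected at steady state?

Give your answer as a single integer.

Answer: 26

Derivation:
Step 0 (initial): 2 infected
Step 1: +7 new -> 9 infected
Step 2: +9 new -> 18 infected
Step 3: +6 new -> 24 infected
Step 4: +2 new -> 26 infected
Step 5: +0 new -> 26 infected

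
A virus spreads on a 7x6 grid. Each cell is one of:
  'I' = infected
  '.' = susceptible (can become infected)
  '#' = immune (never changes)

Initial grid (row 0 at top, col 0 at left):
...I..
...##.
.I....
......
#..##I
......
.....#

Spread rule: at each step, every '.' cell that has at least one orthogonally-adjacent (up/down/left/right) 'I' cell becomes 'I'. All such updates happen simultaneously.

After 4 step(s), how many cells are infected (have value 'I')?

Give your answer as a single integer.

Step 0 (initial): 3 infected
Step 1: +8 new -> 11 infected
Step 2: +11 new -> 22 infected
Step 3: +8 new -> 30 infected
Step 4: +4 new -> 34 infected

Answer: 34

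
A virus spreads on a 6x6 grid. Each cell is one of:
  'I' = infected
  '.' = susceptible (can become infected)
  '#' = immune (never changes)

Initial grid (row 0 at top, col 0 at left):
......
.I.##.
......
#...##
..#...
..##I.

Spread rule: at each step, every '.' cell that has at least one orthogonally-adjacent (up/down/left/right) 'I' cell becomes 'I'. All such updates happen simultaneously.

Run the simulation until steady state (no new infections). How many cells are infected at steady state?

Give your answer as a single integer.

Step 0 (initial): 2 infected
Step 1: +6 new -> 8 infected
Step 2: +7 new -> 15 infected
Step 3: +5 new -> 20 infected
Step 4: +4 new -> 24 infected
Step 5: +3 new -> 27 infected
Step 6: +1 new -> 28 infected
Step 7: +0 new -> 28 infected

Answer: 28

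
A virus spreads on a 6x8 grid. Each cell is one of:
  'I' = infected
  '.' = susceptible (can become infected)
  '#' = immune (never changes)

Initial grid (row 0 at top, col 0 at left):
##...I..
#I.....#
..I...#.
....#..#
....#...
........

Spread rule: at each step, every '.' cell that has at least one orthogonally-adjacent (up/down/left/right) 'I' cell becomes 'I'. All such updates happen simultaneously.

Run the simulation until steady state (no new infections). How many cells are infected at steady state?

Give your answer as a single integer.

Answer: 39

Derivation:
Step 0 (initial): 3 infected
Step 1: +7 new -> 10 infected
Step 2: +12 new -> 22 infected
Step 3: +5 new -> 27 infected
Step 4: +5 new -> 32 infected
Step 5: +4 new -> 36 infected
Step 6: +2 new -> 38 infected
Step 7: +1 new -> 39 infected
Step 8: +0 new -> 39 infected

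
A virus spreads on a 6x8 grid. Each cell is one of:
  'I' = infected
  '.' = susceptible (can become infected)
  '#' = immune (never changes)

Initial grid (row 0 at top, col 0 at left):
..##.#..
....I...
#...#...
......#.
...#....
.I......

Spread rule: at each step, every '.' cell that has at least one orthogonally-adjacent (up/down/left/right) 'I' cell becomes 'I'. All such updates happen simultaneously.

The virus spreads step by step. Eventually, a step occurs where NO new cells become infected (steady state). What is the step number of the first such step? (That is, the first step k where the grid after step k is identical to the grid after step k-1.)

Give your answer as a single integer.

Step 0 (initial): 2 infected
Step 1: +6 new -> 8 infected
Step 2: +8 new -> 16 infected
Step 3: +11 new -> 27 infected
Step 4: +8 new -> 35 infected
Step 5: +4 new -> 39 infected
Step 6: +2 new -> 41 infected
Step 7: +0 new -> 41 infected

Answer: 7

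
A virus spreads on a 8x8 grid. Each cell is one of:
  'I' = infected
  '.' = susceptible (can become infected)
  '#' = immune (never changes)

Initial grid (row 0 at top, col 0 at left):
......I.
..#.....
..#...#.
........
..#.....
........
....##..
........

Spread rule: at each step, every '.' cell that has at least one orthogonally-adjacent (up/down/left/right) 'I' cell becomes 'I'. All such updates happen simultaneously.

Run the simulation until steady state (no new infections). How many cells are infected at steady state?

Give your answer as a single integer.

Answer: 58

Derivation:
Step 0 (initial): 1 infected
Step 1: +3 new -> 4 infected
Step 2: +3 new -> 7 infected
Step 3: +4 new -> 11 infected
Step 4: +5 new -> 16 infected
Step 5: +6 new -> 22 infected
Step 6: +7 new -> 29 infected
Step 7: +7 new -> 36 infected
Step 8: +5 new -> 41 infected
Step 9: +5 new -> 46 infected
Step 10: +5 new -> 51 infected
Step 11: +4 new -> 55 infected
Step 12: +2 new -> 57 infected
Step 13: +1 new -> 58 infected
Step 14: +0 new -> 58 infected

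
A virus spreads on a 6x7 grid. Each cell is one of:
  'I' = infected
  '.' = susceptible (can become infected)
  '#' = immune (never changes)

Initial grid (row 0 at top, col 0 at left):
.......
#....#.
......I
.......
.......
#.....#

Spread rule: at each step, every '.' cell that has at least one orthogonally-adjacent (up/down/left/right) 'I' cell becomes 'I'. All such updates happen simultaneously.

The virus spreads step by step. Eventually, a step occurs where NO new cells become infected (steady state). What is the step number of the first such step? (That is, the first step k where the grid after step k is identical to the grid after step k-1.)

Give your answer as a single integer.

Step 0 (initial): 1 infected
Step 1: +3 new -> 4 infected
Step 2: +4 new -> 8 infected
Step 3: +5 new -> 13 infected
Step 4: +6 new -> 19 infected
Step 5: +6 new -> 25 infected
Step 6: +6 new -> 31 infected
Step 7: +4 new -> 35 infected
Step 8: +3 new -> 38 infected
Step 9: +0 new -> 38 infected

Answer: 9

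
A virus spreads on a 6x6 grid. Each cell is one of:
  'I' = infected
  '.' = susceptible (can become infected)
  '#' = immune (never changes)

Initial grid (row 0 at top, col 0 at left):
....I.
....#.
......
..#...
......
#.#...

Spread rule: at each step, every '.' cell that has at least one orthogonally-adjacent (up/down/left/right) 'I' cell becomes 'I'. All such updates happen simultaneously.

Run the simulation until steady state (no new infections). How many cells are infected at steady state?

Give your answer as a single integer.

Answer: 32

Derivation:
Step 0 (initial): 1 infected
Step 1: +2 new -> 3 infected
Step 2: +3 new -> 6 infected
Step 3: +4 new -> 10 infected
Step 4: +6 new -> 16 infected
Step 5: +5 new -> 21 infected
Step 6: +6 new -> 27 infected
Step 7: +3 new -> 30 infected
Step 8: +2 new -> 32 infected
Step 9: +0 new -> 32 infected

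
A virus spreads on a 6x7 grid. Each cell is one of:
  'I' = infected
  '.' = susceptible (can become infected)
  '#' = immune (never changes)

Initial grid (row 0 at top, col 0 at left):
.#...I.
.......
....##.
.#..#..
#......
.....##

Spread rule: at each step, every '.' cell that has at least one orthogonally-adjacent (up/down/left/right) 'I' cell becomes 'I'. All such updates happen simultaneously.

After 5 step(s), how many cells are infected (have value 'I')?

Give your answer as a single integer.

Step 0 (initial): 1 infected
Step 1: +3 new -> 4 infected
Step 2: +3 new -> 7 infected
Step 3: +3 new -> 10 infected
Step 4: +3 new -> 13 infected
Step 5: +5 new -> 18 infected

Answer: 18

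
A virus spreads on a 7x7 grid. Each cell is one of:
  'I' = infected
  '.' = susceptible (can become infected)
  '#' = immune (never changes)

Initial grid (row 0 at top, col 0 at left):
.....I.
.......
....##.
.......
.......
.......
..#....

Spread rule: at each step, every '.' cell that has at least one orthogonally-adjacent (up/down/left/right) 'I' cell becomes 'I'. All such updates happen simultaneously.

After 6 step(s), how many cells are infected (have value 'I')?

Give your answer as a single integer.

Answer: 27

Derivation:
Step 0 (initial): 1 infected
Step 1: +3 new -> 4 infected
Step 2: +3 new -> 7 infected
Step 3: +3 new -> 10 infected
Step 4: +4 new -> 14 infected
Step 5: +6 new -> 20 infected
Step 6: +7 new -> 27 infected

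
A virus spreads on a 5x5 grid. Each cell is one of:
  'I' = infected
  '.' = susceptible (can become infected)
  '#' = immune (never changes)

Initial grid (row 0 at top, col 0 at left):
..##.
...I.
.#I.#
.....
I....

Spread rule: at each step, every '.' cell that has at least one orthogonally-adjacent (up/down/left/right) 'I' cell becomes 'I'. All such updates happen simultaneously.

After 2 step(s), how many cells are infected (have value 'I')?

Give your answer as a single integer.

Step 0 (initial): 3 infected
Step 1: +6 new -> 9 infected
Step 2: +6 new -> 15 infected

Answer: 15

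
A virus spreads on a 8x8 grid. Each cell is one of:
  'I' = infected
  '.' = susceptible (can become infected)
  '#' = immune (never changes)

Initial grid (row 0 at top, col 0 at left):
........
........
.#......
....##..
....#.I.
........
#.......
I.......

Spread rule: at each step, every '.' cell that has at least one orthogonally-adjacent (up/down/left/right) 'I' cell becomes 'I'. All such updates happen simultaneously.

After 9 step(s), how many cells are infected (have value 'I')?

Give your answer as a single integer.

Step 0 (initial): 2 infected
Step 1: +5 new -> 7 infected
Step 2: +7 new -> 14 infected
Step 3: +10 new -> 24 infected
Step 4: +13 new -> 37 infected
Step 5: +8 new -> 45 infected
Step 6: +6 new -> 51 infected
Step 7: +3 new -> 54 infected
Step 8: +3 new -> 57 infected
Step 9: +2 new -> 59 infected

Answer: 59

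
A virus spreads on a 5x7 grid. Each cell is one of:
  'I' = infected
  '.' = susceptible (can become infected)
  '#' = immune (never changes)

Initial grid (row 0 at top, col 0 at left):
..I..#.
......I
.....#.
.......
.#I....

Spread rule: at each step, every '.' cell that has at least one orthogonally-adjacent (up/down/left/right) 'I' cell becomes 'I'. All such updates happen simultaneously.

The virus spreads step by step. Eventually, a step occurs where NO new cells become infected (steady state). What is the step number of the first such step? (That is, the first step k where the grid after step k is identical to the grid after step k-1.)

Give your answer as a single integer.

Step 0 (initial): 3 infected
Step 1: +8 new -> 11 infected
Step 2: +10 new -> 21 infected
Step 3: +9 new -> 30 infected
Step 4: +2 new -> 32 infected
Step 5: +0 new -> 32 infected

Answer: 5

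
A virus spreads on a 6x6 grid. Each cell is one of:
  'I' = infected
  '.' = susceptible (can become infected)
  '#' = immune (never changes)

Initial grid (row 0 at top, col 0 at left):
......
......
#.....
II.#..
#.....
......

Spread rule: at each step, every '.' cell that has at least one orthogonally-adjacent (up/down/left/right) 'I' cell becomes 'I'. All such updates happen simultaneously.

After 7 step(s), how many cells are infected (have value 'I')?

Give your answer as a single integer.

Step 0 (initial): 2 infected
Step 1: +3 new -> 5 infected
Step 2: +4 new -> 9 infected
Step 3: +7 new -> 16 infected
Step 4: +6 new -> 22 infected
Step 5: +6 new -> 28 infected
Step 6: +4 new -> 32 infected
Step 7: +1 new -> 33 infected

Answer: 33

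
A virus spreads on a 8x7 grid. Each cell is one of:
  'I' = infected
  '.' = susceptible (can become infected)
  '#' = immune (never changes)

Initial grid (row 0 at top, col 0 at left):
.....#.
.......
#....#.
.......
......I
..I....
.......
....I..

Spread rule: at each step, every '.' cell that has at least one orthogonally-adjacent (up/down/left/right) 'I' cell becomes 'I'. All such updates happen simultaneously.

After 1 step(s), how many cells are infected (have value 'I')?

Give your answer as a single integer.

Step 0 (initial): 3 infected
Step 1: +10 new -> 13 infected

Answer: 13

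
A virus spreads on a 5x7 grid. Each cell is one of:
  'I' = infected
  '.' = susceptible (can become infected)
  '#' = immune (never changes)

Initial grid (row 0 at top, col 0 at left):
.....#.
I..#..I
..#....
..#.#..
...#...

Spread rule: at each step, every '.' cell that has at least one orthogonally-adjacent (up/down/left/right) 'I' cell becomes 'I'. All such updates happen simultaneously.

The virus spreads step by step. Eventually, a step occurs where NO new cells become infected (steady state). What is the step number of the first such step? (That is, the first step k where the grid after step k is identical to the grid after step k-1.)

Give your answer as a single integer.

Answer: 6

Derivation:
Step 0 (initial): 2 infected
Step 1: +6 new -> 8 infected
Step 2: +7 new -> 15 infected
Step 3: +7 new -> 22 infected
Step 4: +4 new -> 26 infected
Step 5: +3 new -> 29 infected
Step 6: +0 new -> 29 infected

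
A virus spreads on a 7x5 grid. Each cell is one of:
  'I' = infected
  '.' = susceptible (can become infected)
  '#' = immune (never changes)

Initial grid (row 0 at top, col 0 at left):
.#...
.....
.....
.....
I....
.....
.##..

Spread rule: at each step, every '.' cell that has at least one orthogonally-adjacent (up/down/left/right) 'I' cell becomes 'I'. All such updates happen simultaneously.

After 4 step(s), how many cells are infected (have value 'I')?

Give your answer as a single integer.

Step 0 (initial): 1 infected
Step 1: +3 new -> 4 infected
Step 2: +5 new -> 9 infected
Step 3: +5 new -> 14 infected
Step 4: +6 new -> 20 infected

Answer: 20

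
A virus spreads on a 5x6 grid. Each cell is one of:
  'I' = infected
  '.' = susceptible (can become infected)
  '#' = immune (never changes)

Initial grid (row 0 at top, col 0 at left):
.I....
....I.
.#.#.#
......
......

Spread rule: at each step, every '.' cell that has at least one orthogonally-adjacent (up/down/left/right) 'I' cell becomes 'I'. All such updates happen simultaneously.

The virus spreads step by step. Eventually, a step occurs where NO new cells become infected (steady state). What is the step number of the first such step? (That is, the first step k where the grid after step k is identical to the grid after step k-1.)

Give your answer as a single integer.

Answer: 7

Derivation:
Step 0 (initial): 2 infected
Step 1: +7 new -> 9 infected
Step 2: +5 new -> 14 infected
Step 3: +5 new -> 19 infected
Step 4: +4 new -> 23 infected
Step 5: +3 new -> 26 infected
Step 6: +1 new -> 27 infected
Step 7: +0 new -> 27 infected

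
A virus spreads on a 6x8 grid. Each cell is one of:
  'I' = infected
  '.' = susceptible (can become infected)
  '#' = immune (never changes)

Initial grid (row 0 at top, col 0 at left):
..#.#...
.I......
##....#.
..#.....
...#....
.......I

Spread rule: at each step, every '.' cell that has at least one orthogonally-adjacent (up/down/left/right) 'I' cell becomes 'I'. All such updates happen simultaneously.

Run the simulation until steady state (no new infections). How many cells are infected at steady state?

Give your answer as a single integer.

Step 0 (initial): 2 infected
Step 1: +5 new -> 7 infected
Step 2: +6 new -> 13 infected
Step 3: +7 new -> 20 infected
Step 4: +7 new -> 27 infected
Step 5: +6 new -> 33 infected
Step 6: +3 new -> 36 infected
Step 7: +2 new -> 38 infected
Step 8: +2 new -> 40 infected
Step 9: +1 new -> 41 infected
Step 10: +0 new -> 41 infected

Answer: 41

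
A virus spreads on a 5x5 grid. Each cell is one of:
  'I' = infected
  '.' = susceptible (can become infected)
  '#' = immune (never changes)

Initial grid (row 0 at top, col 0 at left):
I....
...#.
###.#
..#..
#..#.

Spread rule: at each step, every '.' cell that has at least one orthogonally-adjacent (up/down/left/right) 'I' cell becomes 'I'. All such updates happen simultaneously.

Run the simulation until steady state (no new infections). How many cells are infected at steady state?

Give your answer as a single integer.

Step 0 (initial): 1 infected
Step 1: +2 new -> 3 infected
Step 2: +2 new -> 5 infected
Step 3: +2 new -> 7 infected
Step 4: +1 new -> 8 infected
Step 5: +1 new -> 9 infected
Step 6: +0 new -> 9 infected

Answer: 9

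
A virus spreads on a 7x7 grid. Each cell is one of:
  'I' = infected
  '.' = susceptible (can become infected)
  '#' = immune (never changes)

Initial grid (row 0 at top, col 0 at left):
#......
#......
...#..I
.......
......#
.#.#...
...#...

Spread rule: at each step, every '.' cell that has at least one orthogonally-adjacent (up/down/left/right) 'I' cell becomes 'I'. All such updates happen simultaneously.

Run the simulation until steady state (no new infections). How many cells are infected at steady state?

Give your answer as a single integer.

Answer: 42

Derivation:
Step 0 (initial): 1 infected
Step 1: +3 new -> 4 infected
Step 2: +4 new -> 8 infected
Step 3: +4 new -> 12 infected
Step 4: +5 new -> 17 infected
Step 5: +7 new -> 24 infected
Step 6: +7 new -> 31 infected
Step 7: +5 new -> 36 infected
Step 8: +3 new -> 39 infected
Step 9: +2 new -> 41 infected
Step 10: +1 new -> 42 infected
Step 11: +0 new -> 42 infected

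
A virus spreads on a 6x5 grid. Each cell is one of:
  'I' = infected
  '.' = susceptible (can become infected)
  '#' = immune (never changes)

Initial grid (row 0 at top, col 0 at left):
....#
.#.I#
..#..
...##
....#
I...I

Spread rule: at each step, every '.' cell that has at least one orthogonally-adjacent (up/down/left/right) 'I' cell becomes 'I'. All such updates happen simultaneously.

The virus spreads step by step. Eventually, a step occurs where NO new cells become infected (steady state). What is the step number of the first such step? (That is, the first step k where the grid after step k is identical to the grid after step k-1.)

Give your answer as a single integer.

Step 0 (initial): 3 infected
Step 1: +6 new -> 9 infected
Step 2: +6 new -> 15 infected
Step 3: +4 new -> 19 infected
Step 4: +4 new -> 23 infected
Step 5: +0 new -> 23 infected

Answer: 5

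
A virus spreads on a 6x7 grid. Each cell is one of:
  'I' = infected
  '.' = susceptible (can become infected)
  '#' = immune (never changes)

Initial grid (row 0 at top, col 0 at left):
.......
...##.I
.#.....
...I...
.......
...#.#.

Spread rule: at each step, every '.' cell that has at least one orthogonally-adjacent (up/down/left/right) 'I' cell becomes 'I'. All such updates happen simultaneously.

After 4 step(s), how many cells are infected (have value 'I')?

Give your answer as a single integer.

Answer: 33

Derivation:
Step 0 (initial): 2 infected
Step 1: +7 new -> 9 infected
Step 2: +9 new -> 18 infected
Step 3: +8 new -> 26 infected
Step 4: +7 new -> 33 infected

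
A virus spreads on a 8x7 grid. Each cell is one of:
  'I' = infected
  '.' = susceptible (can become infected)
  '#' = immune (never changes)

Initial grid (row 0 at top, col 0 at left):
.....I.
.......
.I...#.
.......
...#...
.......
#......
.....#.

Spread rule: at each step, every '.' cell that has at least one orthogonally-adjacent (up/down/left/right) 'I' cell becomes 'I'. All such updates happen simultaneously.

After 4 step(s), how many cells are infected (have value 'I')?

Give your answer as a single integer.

Step 0 (initial): 2 infected
Step 1: +7 new -> 9 infected
Step 2: +10 new -> 19 infected
Step 3: +9 new -> 28 infected
Step 4: +5 new -> 33 infected

Answer: 33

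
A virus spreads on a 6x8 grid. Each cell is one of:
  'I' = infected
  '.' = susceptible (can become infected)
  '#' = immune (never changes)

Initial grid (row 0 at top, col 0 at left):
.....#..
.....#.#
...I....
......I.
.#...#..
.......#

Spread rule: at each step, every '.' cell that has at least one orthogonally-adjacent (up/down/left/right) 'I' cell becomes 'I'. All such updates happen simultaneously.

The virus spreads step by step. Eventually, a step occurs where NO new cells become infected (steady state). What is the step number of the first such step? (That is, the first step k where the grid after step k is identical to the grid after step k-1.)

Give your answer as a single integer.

Answer: 7

Derivation:
Step 0 (initial): 2 infected
Step 1: +8 new -> 10 infected
Step 2: +12 new -> 22 infected
Step 3: +10 new -> 32 infected
Step 4: +6 new -> 38 infected
Step 5: +3 new -> 41 infected
Step 6: +1 new -> 42 infected
Step 7: +0 new -> 42 infected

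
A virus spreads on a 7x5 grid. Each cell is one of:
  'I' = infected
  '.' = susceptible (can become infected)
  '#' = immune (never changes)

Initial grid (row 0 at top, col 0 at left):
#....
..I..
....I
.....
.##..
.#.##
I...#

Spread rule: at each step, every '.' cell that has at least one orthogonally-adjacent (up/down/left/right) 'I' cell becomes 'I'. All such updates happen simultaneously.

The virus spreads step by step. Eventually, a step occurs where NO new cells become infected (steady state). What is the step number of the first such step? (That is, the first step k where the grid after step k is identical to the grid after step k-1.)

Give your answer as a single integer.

Answer: 4

Derivation:
Step 0 (initial): 3 infected
Step 1: +9 new -> 12 infected
Step 2: +10 new -> 22 infected
Step 3: +6 new -> 28 infected
Step 4: +0 new -> 28 infected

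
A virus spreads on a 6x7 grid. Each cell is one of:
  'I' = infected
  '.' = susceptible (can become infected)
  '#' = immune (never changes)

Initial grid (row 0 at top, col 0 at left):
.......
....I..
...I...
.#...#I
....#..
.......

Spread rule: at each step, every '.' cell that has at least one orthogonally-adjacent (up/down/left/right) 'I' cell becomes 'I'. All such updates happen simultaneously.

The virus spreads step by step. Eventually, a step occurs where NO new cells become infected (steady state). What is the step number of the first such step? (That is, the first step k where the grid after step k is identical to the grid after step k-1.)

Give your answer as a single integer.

Step 0 (initial): 3 infected
Step 1: +8 new -> 11 infected
Step 2: +11 new -> 22 infected
Step 3: +7 new -> 29 infected
Step 4: +6 new -> 35 infected
Step 5: +3 new -> 38 infected
Step 6: +1 new -> 39 infected
Step 7: +0 new -> 39 infected

Answer: 7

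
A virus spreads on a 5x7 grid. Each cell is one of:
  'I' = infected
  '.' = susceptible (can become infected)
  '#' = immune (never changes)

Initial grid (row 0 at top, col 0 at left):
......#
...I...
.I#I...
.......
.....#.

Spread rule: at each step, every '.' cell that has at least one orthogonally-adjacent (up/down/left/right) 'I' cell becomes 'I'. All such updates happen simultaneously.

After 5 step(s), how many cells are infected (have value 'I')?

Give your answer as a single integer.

Answer: 32

Derivation:
Step 0 (initial): 3 infected
Step 1: +8 new -> 11 infected
Step 2: +11 new -> 22 infected
Step 3: +8 new -> 30 infected
Step 4: +1 new -> 31 infected
Step 5: +1 new -> 32 infected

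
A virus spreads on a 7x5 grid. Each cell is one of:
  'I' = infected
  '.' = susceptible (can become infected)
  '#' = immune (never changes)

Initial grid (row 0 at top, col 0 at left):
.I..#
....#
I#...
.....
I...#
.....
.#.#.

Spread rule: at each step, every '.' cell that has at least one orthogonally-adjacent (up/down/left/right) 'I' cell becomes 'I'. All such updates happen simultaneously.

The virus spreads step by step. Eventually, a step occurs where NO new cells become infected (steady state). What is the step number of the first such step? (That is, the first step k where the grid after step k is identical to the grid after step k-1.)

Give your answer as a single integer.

Step 0 (initial): 3 infected
Step 1: +7 new -> 10 infected
Step 2: +6 new -> 16 infected
Step 3: +5 new -> 21 infected
Step 4: +4 new -> 25 infected
Step 5: +3 new -> 28 infected
Step 6: +1 new -> 29 infected
Step 7: +0 new -> 29 infected

Answer: 7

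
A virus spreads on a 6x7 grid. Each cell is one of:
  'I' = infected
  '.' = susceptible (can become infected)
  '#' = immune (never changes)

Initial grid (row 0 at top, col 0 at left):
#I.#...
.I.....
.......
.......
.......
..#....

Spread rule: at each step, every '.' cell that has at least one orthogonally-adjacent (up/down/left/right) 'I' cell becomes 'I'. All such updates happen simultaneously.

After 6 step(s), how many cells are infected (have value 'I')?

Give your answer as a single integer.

Step 0 (initial): 2 infected
Step 1: +4 new -> 6 infected
Step 2: +4 new -> 10 infected
Step 3: +5 new -> 15 infected
Step 4: +7 new -> 22 infected
Step 5: +6 new -> 28 infected
Step 6: +5 new -> 33 infected

Answer: 33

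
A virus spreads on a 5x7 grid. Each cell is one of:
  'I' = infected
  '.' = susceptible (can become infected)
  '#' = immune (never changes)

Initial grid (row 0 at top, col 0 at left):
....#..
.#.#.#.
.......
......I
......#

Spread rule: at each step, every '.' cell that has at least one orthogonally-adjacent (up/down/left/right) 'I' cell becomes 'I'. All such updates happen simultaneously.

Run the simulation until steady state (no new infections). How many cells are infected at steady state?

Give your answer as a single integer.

Step 0 (initial): 1 infected
Step 1: +2 new -> 3 infected
Step 2: +4 new -> 7 infected
Step 3: +4 new -> 11 infected
Step 4: +5 new -> 16 infected
Step 5: +3 new -> 19 infected
Step 6: +4 new -> 23 infected
Step 7: +3 new -> 26 infected
Step 8: +3 new -> 29 infected
Step 9: +1 new -> 30 infected
Step 10: +0 new -> 30 infected

Answer: 30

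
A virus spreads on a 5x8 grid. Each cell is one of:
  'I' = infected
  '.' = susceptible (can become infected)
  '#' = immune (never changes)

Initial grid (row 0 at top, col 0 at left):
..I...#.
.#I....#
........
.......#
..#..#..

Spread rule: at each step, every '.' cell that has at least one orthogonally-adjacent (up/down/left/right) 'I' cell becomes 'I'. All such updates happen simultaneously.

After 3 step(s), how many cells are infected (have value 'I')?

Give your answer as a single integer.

Answer: 19

Derivation:
Step 0 (initial): 2 infected
Step 1: +4 new -> 6 infected
Step 2: +6 new -> 12 infected
Step 3: +7 new -> 19 infected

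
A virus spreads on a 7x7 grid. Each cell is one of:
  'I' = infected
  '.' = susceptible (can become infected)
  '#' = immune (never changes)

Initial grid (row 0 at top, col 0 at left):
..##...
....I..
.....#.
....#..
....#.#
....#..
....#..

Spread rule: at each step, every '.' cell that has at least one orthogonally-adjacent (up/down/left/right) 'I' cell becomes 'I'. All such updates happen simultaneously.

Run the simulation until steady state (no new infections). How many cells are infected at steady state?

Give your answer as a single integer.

Step 0 (initial): 1 infected
Step 1: +4 new -> 5 infected
Step 2: +4 new -> 9 infected
Step 3: +5 new -> 14 infected
Step 4: +6 new -> 20 infected
Step 5: +6 new -> 26 infected
Step 6: +5 new -> 31 infected
Step 7: +4 new -> 35 infected
Step 8: +4 new -> 39 infected
Step 9: +2 new -> 41 infected
Step 10: +0 new -> 41 infected

Answer: 41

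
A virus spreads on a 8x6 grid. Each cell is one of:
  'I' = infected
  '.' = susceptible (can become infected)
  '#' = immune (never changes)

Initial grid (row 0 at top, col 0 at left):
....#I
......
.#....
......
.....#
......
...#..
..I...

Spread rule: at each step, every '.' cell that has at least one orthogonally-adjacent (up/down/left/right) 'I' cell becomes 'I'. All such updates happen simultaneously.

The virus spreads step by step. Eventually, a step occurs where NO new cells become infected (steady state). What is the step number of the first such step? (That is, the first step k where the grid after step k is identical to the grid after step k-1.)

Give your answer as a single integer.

Step 0 (initial): 2 infected
Step 1: +4 new -> 6 infected
Step 2: +6 new -> 12 infected
Step 3: +9 new -> 21 infected
Step 4: +10 new -> 31 infected
Step 5: +8 new -> 39 infected
Step 6: +3 new -> 42 infected
Step 7: +2 new -> 44 infected
Step 8: +0 new -> 44 infected

Answer: 8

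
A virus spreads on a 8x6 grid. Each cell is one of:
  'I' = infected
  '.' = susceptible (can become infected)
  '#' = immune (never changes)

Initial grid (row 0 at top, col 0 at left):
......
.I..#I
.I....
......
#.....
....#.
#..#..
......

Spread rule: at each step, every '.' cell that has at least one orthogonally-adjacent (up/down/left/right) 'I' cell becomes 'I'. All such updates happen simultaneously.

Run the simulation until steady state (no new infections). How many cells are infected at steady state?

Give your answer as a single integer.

Step 0 (initial): 3 infected
Step 1: +8 new -> 11 infected
Step 2: +10 new -> 21 infected
Step 3: +6 new -> 27 infected
Step 4: +6 new -> 33 infected
Step 5: +4 new -> 37 infected
Step 6: +4 new -> 41 infected
Step 7: +2 new -> 43 infected
Step 8: +0 new -> 43 infected

Answer: 43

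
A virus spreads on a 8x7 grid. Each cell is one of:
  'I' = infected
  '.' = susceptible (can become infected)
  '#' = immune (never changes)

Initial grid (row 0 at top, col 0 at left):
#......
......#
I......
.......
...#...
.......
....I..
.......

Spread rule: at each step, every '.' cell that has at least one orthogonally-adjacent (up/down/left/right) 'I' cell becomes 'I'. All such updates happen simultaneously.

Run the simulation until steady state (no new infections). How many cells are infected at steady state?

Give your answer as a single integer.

Answer: 53

Derivation:
Step 0 (initial): 2 infected
Step 1: +7 new -> 9 infected
Step 2: +11 new -> 20 infected
Step 3: +13 new -> 33 infected
Step 4: +10 new -> 43 infected
Step 5: +5 new -> 48 infected
Step 6: +3 new -> 51 infected
Step 7: +1 new -> 52 infected
Step 8: +1 new -> 53 infected
Step 9: +0 new -> 53 infected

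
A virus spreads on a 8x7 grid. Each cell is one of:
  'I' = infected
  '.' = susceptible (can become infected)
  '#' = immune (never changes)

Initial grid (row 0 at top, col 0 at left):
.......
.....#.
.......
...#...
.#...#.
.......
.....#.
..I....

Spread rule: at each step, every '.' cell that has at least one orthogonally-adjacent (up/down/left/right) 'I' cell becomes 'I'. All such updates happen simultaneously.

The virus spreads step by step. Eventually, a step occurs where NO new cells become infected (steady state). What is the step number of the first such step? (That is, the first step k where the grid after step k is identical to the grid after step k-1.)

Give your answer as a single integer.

Step 0 (initial): 1 infected
Step 1: +3 new -> 4 infected
Step 2: +5 new -> 9 infected
Step 3: +6 new -> 15 infected
Step 4: +5 new -> 20 infected
Step 5: +6 new -> 26 infected
Step 6: +6 new -> 32 infected
Step 7: +7 new -> 39 infected
Step 8: +6 new -> 45 infected
Step 9: +3 new -> 48 infected
Step 10: +2 new -> 50 infected
Step 11: +1 new -> 51 infected
Step 12: +0 new -> 51 infected

Answer: 12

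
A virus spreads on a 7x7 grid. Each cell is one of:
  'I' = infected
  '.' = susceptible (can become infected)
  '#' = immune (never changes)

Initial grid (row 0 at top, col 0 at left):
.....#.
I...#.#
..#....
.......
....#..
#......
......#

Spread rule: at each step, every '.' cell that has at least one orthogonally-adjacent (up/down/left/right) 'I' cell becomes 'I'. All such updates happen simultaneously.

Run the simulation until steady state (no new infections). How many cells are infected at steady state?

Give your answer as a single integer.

Step 0 (initial): 1 infected
Step 1: +3 new -> 4 infected
Step 2: +4 new -> 8 infected
Step 3: +4 new -> 12 infected
Step 4: +4 new -> 16 infected
Step 5: +5 new -> 21 infected
Step 6: +5 new -> 26 infected
Step 7: +6 new -> 32 infected
Step 8: +4 new -> 36 infected
Step 9: +3 new -> 39 infected
Step 10: +2 new -> 41 infected
Step 11: +0 new -> 41 infected

Answer: 41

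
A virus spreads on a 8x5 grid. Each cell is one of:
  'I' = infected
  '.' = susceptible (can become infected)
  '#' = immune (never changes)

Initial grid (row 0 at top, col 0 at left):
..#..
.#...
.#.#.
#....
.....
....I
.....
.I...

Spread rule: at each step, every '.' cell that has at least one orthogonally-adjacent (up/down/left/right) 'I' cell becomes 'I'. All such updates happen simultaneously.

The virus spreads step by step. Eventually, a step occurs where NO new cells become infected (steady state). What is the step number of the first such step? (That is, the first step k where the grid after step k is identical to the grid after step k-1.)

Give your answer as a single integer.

Answer: 7

Derivation:
Step 0 (initial): 2 infected
Step 1: +6 new -> 8 infected
Step 2: +9 new -> 17 infected
Step 3: +5 new -> 22 infected
Step 4: +4 new -> 26 infected
Step 5: +3 new -> 29 infected
Step 6: +2 new -> 31 infected
Step 7: +0 new -> 31 infected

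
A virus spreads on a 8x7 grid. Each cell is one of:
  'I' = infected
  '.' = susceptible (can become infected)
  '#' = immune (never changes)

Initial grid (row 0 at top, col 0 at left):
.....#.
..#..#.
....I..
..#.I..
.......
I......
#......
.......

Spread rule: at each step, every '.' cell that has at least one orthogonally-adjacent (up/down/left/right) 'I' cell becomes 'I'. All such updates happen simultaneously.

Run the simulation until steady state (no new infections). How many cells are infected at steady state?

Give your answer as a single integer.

Step 0 (initial): 3 infected
Step 1: +8 new -> 11 infected
Step 2: +12 new -> 23 infected
Step 3: +12 new -> 35 infected
Step 4: +10 new -> 45 infected
Step 5: +5 new -> 50 infected
Step 6: +1 new -> 51 infected
Step 7: +0 new -> 51 infected

Answer: 51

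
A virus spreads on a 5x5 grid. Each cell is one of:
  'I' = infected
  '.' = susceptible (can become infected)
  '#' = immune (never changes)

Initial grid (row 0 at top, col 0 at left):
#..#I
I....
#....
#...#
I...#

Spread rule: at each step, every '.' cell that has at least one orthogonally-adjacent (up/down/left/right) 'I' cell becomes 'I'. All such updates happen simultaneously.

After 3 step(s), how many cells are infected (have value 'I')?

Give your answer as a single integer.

Answer: 18

Derivation:
Step 0 (initial): 3 infected
Step 1: +3 new -> 6 infected
Step 2: +7 new -> 13 infected
Step 3: +5 new -> 18 infected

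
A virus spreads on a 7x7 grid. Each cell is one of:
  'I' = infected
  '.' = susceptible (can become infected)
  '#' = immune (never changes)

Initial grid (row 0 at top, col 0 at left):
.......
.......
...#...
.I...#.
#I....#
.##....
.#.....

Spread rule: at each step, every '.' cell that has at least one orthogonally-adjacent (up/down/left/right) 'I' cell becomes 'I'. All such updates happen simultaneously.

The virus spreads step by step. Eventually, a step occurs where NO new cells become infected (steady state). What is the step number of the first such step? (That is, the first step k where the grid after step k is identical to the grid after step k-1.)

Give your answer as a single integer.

Answer: 9

Derivation:
Step 0 (initial): 2 infected
Step 1: +4 new -> 6 infected
Step 2: +5 new -> 11 infected
Step 3: +6 new -> 17 infected
Step 4: +7 new -> 24 infected
Step 5: +6 new -> 30 infected
Step 6: +5 new -> 35 infected
Step 7: +4 new -> 39 infected
Step 8: +1 new -> 40 infected
Step 9: +0 new -> 40 infected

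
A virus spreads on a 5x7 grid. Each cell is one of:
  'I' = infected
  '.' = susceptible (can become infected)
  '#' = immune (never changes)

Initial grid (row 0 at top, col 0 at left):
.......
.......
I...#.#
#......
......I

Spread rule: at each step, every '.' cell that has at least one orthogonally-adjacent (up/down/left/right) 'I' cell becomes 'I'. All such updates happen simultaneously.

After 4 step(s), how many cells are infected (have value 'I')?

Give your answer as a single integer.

Step 0 (initial): 2 infected
Step 1: +4 new -> 6 infected
Step 2: +6 new -> 12 infected
Step 3: +8 new -> 20 infected
Step 4: +6 new -> 26 infected

Answer: 26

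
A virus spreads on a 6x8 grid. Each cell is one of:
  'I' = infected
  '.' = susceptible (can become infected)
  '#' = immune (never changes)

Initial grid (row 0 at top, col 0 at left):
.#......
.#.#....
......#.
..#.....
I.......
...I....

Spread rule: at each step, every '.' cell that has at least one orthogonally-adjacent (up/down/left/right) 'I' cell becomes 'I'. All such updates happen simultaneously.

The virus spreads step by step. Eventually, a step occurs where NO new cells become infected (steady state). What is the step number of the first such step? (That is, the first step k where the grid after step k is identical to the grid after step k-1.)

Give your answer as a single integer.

Answer: 10

Derivation:
Step 0 (initial): 2 infected
Step 1: +6 new -> 8 infected
Step 2: +7 new -> 15 infected
Step 3: +6 new -> 21 infected
Step 4: +6 new -> 27 infected
Step 5: +5 new -> 32 infected
Step 6: +4 new -> 36 infected
Step 7: +4 new -> 40 infected
Step 8: +2 new -> 42 infected
Step 9: +1 new -> 43 infected
Step 10: +0 new -> 43 infected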